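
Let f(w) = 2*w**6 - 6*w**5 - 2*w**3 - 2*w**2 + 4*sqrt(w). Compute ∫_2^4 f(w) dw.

3336/7 - 16*sqrt(2)/3

By the power rule, an antiderivative is F(w) = 2*w**7/7 - w**6 - w**4/2 + 8*w**(3/2)/3 - 2*w**3/3.
Then F(4) - F(2) = (9152/21) - (-856/21 + 16*sqrt(2)/3) = 3336/7 - 16*sqrt(2)/3.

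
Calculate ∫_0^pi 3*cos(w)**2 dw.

Use the identity cos^2(w) = (1 + cos(2*w))/2.
An antiderivative is F(w) = 3*w/2 + 3*sin(2*w)/4.
Then F(pi) - F(0) = (3*pi/2) - (0) = 3*pi/2.

3*pi/2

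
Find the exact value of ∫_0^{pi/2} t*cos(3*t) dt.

Integrate by parts once (u = t, dv = cos(3*t) dt).
An antiderivative is F(t) = t*sin(3*t)/3 + cos(3*t)/9.
Then F(pi/2) - F(0) = (-pi/6) - (1/9) = -pi/6 - 1/9.

-pi/6 - 1/9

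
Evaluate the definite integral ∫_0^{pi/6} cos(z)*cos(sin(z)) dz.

Let u = sin(z), so du = cos(z) dz. When z = 0, u = 0; when z = pi/6, u = 1/2.
The integral becomes ∫ cos(u) du from 0 to 1/2, with antiderivative sin(u).
Back in z: F(z) = sin(sin(z)).
Then F(pi/6) - F(0) = (sin(1/2)) - (0) = sin(1/2).

sin(1/2)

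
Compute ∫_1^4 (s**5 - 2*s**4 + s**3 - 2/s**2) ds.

By the power rule, an antiderivative is F(s) = s**6/6 - 2*s**5/5 + s**4/4 + 2/s.
Then F(4) - F(1) = (10127/30) - (121/60) = 6711/20.

6711/20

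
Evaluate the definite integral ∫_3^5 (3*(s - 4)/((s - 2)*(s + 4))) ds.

Factor the denominator: s**2 + 2*s - 8 = (s + 4)(s - 2).
Partial fractions: 3*(s - 4)/((s - 2)*(s + 4)) = 4/(s + 4) - 1/(s - 2).
An antiderivative is F(s) = -log(s - 2) + 4*log(s + 4).
Then F(5) - F(3) = (7*log(3)) - (4*log(7)) = -4*log(7) + 7*log(3).

-4*log(7) + 7*log(3)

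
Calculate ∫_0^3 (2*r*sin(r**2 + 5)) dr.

Let u = r**2 + 5, so du = 2*r dr. When r = 0, u = 5; when r = 3, u = 14.
The integral becomes ∫ sin(u) du from 5 to 14, with antiderivative -cos(u).
Back in r: F(r) = -cos(r**2 + 5).
Then F(3) - F(0) = (-cos(14)) - (-cos(5)) = -cos(14) + cos(5).

-cos(14) + cos(5)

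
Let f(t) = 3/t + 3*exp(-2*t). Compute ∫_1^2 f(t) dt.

-3*exp(-4)/2 + 3*exp(-2)/2 + 3*log(2)

An antiderivative is F(t) = 3*log(t) - 3*exp(-2*t)/2.
Then F(2) - F(1) = (-3*exp(-4)/2 + 3*log(2)) - (-3*exp(-2)/2) = -3*exp(-4)/2 + 3*exp(-2)/2 + 3*log(2).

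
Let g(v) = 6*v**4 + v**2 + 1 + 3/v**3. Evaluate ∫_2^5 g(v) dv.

750783/200

By the power rule, an antiderivative is F(v) = 6*v**5/5 + v**3/3 + v - 3/(2*v**2).
Then F(5) - F(2) = (569491/150) - (5123/120) = 750783/200.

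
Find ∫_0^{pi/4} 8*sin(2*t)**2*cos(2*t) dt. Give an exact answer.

Let u = sin(2*t), so du = 2*cos(2*t) dt. When t = 0, u = 0; when t = pi/4, u = 1.
The integral becomes 4·∫ u**2 du from 0 to 1, with antiderivative 4*u**3/3.
Back in t: F(t) = 4*sin(2*t)**3/3.
Then F(pi/4) - F(0) = (4/3) - (0) = 4/3.

4/3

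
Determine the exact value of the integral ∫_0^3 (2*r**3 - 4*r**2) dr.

By the power rule, an antiderivative is F(r) = r**4/2 - 4*r**3/3.
Then F(3) - F(0) = (9/2) - (0) = 9/2.

9/2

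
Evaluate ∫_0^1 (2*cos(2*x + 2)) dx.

-sin(2) + sin(4)

Let u = 2*x + 2, so du = 2 dx. When x = 0, u = 2; when x = 1, u = 4.
The integral becomes ∫ cos(u) du from 2 to 4, with antiderivative sin(u).
Back in x: F(x) = sin(2*x + 2).
Then F(1) - F(0) = (sin(4)) - (sin(2)) = -sin(2) + sin(4).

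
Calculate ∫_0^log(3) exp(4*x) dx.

20

Let u = exp(x), so du = exp(x) dx. When x = 0, u = 1; when x = log(3), u = 3.
The integral becomes ∫ u**3 du from 1 to 3, with antiderivative u**4/4.
Back in x: F(x) = exp(4*x)/4.
Then F(log(3)) - F(0) = (81/4) - (1/4) = 20.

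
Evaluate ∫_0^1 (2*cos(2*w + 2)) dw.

Let u = 2*w + 2, so du = 2 dw. When w = 0, u = 2; when w = 1, u = 4.
The integral becomes ∫ cos(u) du from 2 to 4, with antiderivative sin(u).
Back in w: F(w) = sin(2*w + 2).
Then F(1) - F(0) = (sin(4)) - (sin(2)) = -sin(2) + sin(4).

-sin(2) + sin(4)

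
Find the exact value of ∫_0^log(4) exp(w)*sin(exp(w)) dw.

cos(1) - cos(4)

Let u = exp(w), so du = exp(w) dw. When w = 0, u = 1; when w = log(4), u = 4.
The integral becomes ∫ sin(u) du from 1 to 4, with antiderivative -cos(u).
Back in w: F(w) = -cos(exp(w)).
Then F(log(4)) - F(0) = (-cos(4)) - (-cos(1)) = cos(1) - cos(4).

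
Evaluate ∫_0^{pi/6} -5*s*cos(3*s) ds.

Integrate by parts once (u = s, dv = -5*cos(3*s) ds).
An antiderivative is F(s) = -5*s*sin(3*s)/3 - 5*cos(3*s)/9.
Then F(pi/6) - F(0) = (-5*pi/18) - (-5/9) = 5/9 - 5*pi/18.

5/9 - 5*pi/18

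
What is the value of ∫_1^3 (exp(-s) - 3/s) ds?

-3*log(3) - exp(-3) + exp(-1)

An antiderivative is F(s) = -3*log(s) - exp(-s).
Then F(3) - F(1) = (-3*log(3) - exp(-3)) - (-exp(-1)) = -3*log(3) - exp(-3) + exp(-1).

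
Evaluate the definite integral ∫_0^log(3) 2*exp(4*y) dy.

Let u = exp(y), so du = exp(y) dy. When y = 0, u = 1; when y = log(3), u = 3.
The integral becomes 2·∫ u**3 du from 1 to 3, with antiderivative u**4/2.
Back in y: F(y) = exp(4*y)/2.
Then F(log(3)) - F(0) = (81/2) - (1/2) = 40.

40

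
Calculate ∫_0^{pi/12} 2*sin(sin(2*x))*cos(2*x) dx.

Let u = sin(2*x), so du = 2*cos(2*x) dx. When x = 0, u = 0; when x = pi/12, u = 1/2.
The integral becomes ∫ sin(u) du from 0 to 1/2, with antiderivative -cos(u).
Back in x: F(x) = -cos(sin(2*x)).
Then F(pi/12) - F(0) = (-cos(1/2)) - (-1) = 1 - cos(1/2).

1 - cos(1/2)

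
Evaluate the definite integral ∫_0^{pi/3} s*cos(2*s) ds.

-3/8 + sqrt(3)*pi/12

Integrate by parts once (u = s, dv = cos(2*s) ds).
An antiderivative is F(s) = s*sin(2*s)/2 + cos(2*s)/4.
Then F(pi/3) - F(0) = (-1/8 + sqrt(3)*pi/12) - (1/4) = -3/8 + sqrt(3)*pi/12.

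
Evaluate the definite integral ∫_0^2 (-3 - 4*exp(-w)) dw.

An antiderivative is F(w) = -3*w + 4*exp(-w).
Then F(2) - F(0) = (-6 + 4*exp(-2)) - (4) = -10 + 4*exp(-2).

-10 + 4*exp(-2)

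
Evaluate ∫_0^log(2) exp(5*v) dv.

31/5

Let u = exp(v), so du = exp(v) dv. When v = 0, u = 1; when v = log(2), u = 2.
The integral becomes ∫ u**4 du from 1 to 2, with antiderivative u**5/5.
Back in v: F(v) = exp(5*v)/5.
Then F(log(2)) - F(0) = (32/5) - (1/5) = 31/5.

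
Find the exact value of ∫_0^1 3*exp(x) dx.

An antiderivative is F(x) = 3*exp(x).
Then F(1) - F(0) = (3*E) - (3) = -3 + 3*E.

-3 + 3*E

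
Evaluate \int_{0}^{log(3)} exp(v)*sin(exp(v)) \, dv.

cos(1) - cos(3)

Let u = exp(v), so du = exp(v) dv. When v = 0, u = 1; when v = log(3), u = 3.
The integral becomes ∫ sin(u) du from 1 to 3, with antiderivative -cos(u).
Back in v: F(v) = -cos(exp(v)).
Then F(log(3)) - F(0) = (-cos(3)) - (-cos(1)) = cos(1) - cos(3).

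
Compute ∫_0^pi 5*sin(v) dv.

10

An antiderivative is F(v) = -5*cos(v).
Then F(pi) - F(0) = (5) - (-5) = 10.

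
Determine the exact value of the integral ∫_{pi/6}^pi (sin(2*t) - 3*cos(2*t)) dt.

-1/4 + 3*sqrt(3)/4

An antiderivative is F(t) = -3*sin(2*t)/2 - cos(2*t)/2.
Then F(pi) - F(pi/6) = (-1/2) - (-3*sqrt(3)/4 - 1/4) = -1/4 + 3*sqrt(3)/4.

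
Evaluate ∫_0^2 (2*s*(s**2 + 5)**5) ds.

257908/3

Let u = s**2 + 5, so du = 2*s ds. When s = 0, u = 5; when s = 2, u = 9.
The integral becomes ∫ u**5 du from 5 to 9, with antiderivative u**6/6.
Back in s: F(s) = (s**2 + 5)**6/6.
Then F(2) - F(0) = (177147/2) - (15625/6) = 257908/3.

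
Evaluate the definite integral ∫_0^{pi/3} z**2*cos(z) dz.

Integrate by parts twice (u = z^2, dv = cos(z) dz).
An antiderivative is F(z) = z**2*sin(z) + 2*z*cos(z) - 2*sin(z).
Then F(pi/3) - F(0) = (-sqrt(3) + sqrt(3)*pi**2/18 + pi/3) - (0) = -sqrt(3) + sqrt(3)*pi**2/18 + pi/3.

-sqrt(3) + sqrt(3)*pi**2/18 + pi/3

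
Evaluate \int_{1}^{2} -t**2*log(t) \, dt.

7/9 - 8*log(2)/3

Integrate by parts once (u = ln t, dv = -t**2 dt).
An antiderivative is F(t) = -t**3*(3*log(t) - 1)/9.
Then F(2) - F(1) = (8/9 - 8*log(2)/3) - (1/9) = 7/9 - 8*log(2)/3.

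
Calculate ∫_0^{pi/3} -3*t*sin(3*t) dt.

Integrate by parts once (u = t, dv = -3*sin(3*t) dt).
An antiderivative is F(t) = t*cos(3*t) - sin(3*t)/3.
Then F(pi/3) - F(0) = (-pi/3) - (0) = -pi/3.

-pi/3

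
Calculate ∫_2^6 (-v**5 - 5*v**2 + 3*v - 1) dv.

By the power rule, an antiderivative is F(v) = -v**6/6 - 5*v**3/3 + 3*v**2/2 - v.
Then F(6) - F(2) = (-8088) - (-20) = -8068.

-8068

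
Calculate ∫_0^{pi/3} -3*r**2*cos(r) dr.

Integrate by parts twice (u = r^2, dv = -3*cos(r) dr).
An antiderivative is F(r) = -3*r**2*sin(r) - 6*r*cos(r) + 6*sin(r).
Then F(pi/3) - F(0) = (-pi - sqrt(3)*pi**2/6 + 3*sqrt(3)) - (0) = -pi - sqrt(3)*pi**2/6 + 3*sqrt(3).

-pi - sqrt(3)*pi**2/6 + 3*sqrt(3)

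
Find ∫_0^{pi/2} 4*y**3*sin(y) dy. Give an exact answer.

-24 + 3*pi**2

Integrate by parts 3 times (u = y^3, dv = 4*sin(y) dy).
An antiderivative is F(y) = -4*y**3*cos(y) + 12*y**2*sin(y) + 24*y*cos(y) - 24*sin(y).
Then F(pi/2) - F(0) = (-24 + 3*pi**2) - (0) = -24 + 3*pi**2.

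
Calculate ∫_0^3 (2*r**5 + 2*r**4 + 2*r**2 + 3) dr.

By the power rule, an antiderivative is F(r) = r**6/3 + 2*r**5/5 + 2*r**3/3 + 3*r.
Then F(3) - F(0) = (1836/5) - (0) = 1836/5.

1836/5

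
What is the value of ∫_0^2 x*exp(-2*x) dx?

(-5 + exp(4))*exp(-4)/4

Integrate by parts once (u = x, dv = exp(-2*x) dx).
An antiderivative is F(x) = (-2*x - 1)*exp(-2*x)/4.
Then F(2) - F(0) = (-5*exp(-4)/4) - (-1/4) = (-5 + exp(4))*exp(-4)/4.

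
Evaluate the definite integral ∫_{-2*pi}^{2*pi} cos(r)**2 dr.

Use the identity cos^2(r) = (1 + cos(2*r))/2.
An antiderivative is F(r) = r/2 + sin(2*r)/4.
Then F(2*pi) - F(-2*pi) = (pi) - (-pi) = 2*pi.

2*pi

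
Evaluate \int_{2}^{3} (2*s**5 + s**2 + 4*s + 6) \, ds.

By the power rule, an antiderivative is F(s) = s**6/3 + s**3/3 + 2*s**2 + 6*s.
Then F(3) - F(2) = (288) - (44) = 244.

244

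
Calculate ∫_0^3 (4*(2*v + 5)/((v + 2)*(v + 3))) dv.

4*log(5)

Factor the denominator: v**2 + 5*v + 6 = (v + 3)(v + 2).
Partial fractions: 4*(2*v + 5)/((v + 2)*(v + 3)) = 4/(v + 3) + 4/(v + 2).
An antiderivative is F(v) = 4*log(v + 2) + 4*log(v + 3).
Then F(3) - F(0) = (4*log(2) + 4*log(3) + 4*log(5)) - (4*log(2) + 4*log(3)) = 4*log(5).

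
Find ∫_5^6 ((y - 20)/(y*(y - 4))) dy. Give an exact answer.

-5*log(5) + log(2) + 5*log(3)

Factor the denominator: y**2 - 4*y = y(y - 4).
Partial fractions: (y - 20)/(y*(y - 4)) = 5/y - 4/(y - 4).
An antiderivative is F(y) = 5*log(y) - 4*log(y - 4).
Then F(6) - F(5) = (log(2) + 5*log(3)) - (5*log(5)) = -5*log(5) + log(2) + 5*log(3).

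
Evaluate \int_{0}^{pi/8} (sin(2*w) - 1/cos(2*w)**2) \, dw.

An antiderivative is F(w) = -cos(2*w)/2 - tan(2*w)/2.
Then F(pi/8) - F(0) = (-1/2 - sqrt(2)/4) - (-1/2) = -sqrt(2)/4.

-sqrt(2)/4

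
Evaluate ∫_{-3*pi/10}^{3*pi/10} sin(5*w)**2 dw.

3*pi/10

Use the identity sin^2(5*w) = (1 - cos(10*w))/2.
An antiderivative is F(w) = w/2 - sin(10*w)/20.
Then F(3*pi/10) - F(-3*pi/10) = (3*pi/20) - (-3*pi/20) = 3*pi/10.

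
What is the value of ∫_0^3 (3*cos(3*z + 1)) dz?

Let u = 3*z + 1, so du = 3 dz. When z = 0, u = 1; when z = 3, u = 10.
The integral becomes ∫ cos(u) du from 1 to 10, with antiderivative sin(u).
Back in z: F(z) = sin(3*z + 1).
Then F(3) - F(0) = (sin(10)) - (sin(1)) = -sin(1) + sin(10).

-sin(1) + sin(10)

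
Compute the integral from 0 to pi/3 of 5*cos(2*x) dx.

An antiderivative is F(x) = 5*sin(2*x)/2.
Then F(pi/3) - F(0) = (5*sqrt(3)/4) - (0) = 5*sqrt(3)/4.

5*sqrt(3)/4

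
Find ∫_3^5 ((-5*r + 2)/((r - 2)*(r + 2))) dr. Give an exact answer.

Factor the denominator: r**2 - 4 = (r + 2)(r - 2).
Partial fractions: (-5*r + 2)/((r - 2)*(r + 2)) = -3/(r + 2) - 2/(r - 2).
An antiderivative is F(r) = -2*log(r - 2) - 3*log(r + 2).
Then F(5) - F(3) = (-3*log(7) - 2*log(3)) - (-3*log(5)) = -3*log(7) - 2*log(3) + 3*log(5).

-3*log(7) - 2*log(3) + 3*log(5)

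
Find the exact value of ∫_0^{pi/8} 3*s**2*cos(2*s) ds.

3*sqrt(2)*(-32 + pi**2 + 8*pi)/256

Integrate by parts twice (u = s^2, dv = 3*cos(2*s) ds).
An antiderivative is F(s) = 3*s**2*sin(2*s)/2 + 3*s*cos(2*s)/2 - 3*sin(2*s)/4.
Then F(pi/8) - F(0) = (3*sqrt(2)*(-32 + pi**2 + 8*pi)/256) - (0) = 3*sqrt(2)*(-32 + pi**2 + 8*pi)/256.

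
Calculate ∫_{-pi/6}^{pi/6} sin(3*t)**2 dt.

Use the identity sin^2(3*t) = (1 - cos(6*t))/2.
An antiderivative is F(t) = t/2 - sin(6*t)/12.
Then F(pi/6) - F(-pi/6) = (pi/12) - (-pi/12) = pi/6.

pi/6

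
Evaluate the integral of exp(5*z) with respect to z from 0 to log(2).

Let u = exp(z), so du = exp(z) dz. When z = 0, u = 1; when z = log(2), u = 2.
The integral becomes ∫ u**4 du from 1 to 2, with antiderivative u**5/5.
Back in z: F(z) = exp(5*z)/5.
Then F(log(2)) - F(0) = (32/5) - (1/5) = 31/5.

31/5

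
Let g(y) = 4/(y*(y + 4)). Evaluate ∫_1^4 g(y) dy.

log(5/2)

Factor the denominator: y**2 + 4*y = (y + 4)y.
Partial fractions: 4/(y*(y + 4)) = -1/(y + 4) + 1/y.
An antiderivative is F(y) = log(y) - log(y + 4).
Then F(4) - F(1) = (-log(2)) - (-log(5)) = log(5/2).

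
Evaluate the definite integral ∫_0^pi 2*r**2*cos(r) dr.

-4*pi

Integrate by parts twice (u = r^2, dv = 2*cos(r) dr).
An antiderivative is F(r) = 2*r**2*sin(r) + 4*r*cos(r) - 4*sin(r).
Then F(pi) - F(0) = (-4*pi) - (0) = -4*pi.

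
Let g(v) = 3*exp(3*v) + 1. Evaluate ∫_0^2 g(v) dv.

1 + exp(6)

An antiderivative is F(v) = exp(3*v) + v.
Then F(2) - F(0) = (2 + exp(6)) - (1) = 1 + exp(6).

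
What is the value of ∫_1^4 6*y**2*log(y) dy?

Integrate by parts once (u = ln y, dv = 6*y**2 dy).
An antiderivative is F(y) = 2*y**3*(3*log(y) - 1)/3.
Then F(4) - F(1) = (-128/3 + 256*log(2)) - (-2/3) = -42 + 256*log(2).

-42 + 256*log(2)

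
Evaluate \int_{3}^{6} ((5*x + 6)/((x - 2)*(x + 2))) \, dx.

Factor the denominator: x**2 - 4 = (x + 2)(x - 2).
Partial fractions: (5*x + 6)/((x - 2)*(x + 2)) = 1/(x + 2) + 4/(x - 2).
An antiderivative is F(x) = 4*log(x - 2) + log(x + 2).
Then F(6) - F(3) = (11*log(2)) - (log(5)) = -log(5) + 11*log(2).

-log(5) + 11*log(2)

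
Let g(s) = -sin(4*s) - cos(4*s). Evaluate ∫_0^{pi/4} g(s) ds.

-1/2

An antiderivative is F(s) = -sin(4*s)/4 + cos(4*s)/4.
Then F(pi/4) - F(0) = (-1/4) - (1/4) = -1/2.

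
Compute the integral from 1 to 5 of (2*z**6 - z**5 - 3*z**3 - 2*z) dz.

By the power rule, an antiderivative is F(z) = 2*z**7/7 - z**6/6 - 3*z**4/4 - z**2.
Then F(5) - F(1) = (1614775/84) - (-137/84) = 134576/7.

134576/7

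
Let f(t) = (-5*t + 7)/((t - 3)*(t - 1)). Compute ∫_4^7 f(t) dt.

-9*log(2)

Factor the denominator: t**2 - 4*t + 3 = (t - 1)(t - 3).
Partial fractions: (-5*t + 7)/((t - 3)*(t - 1)) = -1/(t - 1) - 4/(t - 3).
An antiderivative is F(t) = -4*log(t - 3) - log(t - 1).
Then F(7) - F(4) = (-9*log(2) - log(3)) - (-log(3)) = -9*log(2).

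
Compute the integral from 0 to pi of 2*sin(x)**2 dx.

Use the identity sin^2(x) = (1 - cos(2*x))/2.
An antiderivative is F(x) = x - sin(2*x)/2.
Then F(pi) - F(0) = (pi) - (0) = pi.

pi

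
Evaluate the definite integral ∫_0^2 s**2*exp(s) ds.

-2 + 2*exp(2)

Integrate by parts twice (u = s^2, dv = exp(s) ds).
An antiderivative is F(s) = (s**2 - 2*s + 2)*exp(s).
Then F(2) - F(0) = (2*exp(2)) - (2) = -2 + 2*exp(2).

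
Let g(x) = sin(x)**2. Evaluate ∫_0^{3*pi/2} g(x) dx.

3*pi/4

Use the identity sin^2(x) = (1 - cos(2*x))/2.
An antiderivative is F(x) = x/2 - sin(2*x)/4.
Then F(3*pi/2) - F(0) = (3*pi/4) - (0) = 3*pi/4.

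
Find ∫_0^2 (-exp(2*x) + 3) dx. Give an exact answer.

13/2 - exp(4)/2

An antiderivative is F(x) = -exp(2*x)/2 + 3*x.
Then F(2) - F(0) = (6 - exp(4)/2) - (-1/2) = 13/2 - exp(4)/2.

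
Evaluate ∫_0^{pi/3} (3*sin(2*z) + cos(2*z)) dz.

An antiderivative is F(z) = sin(2*z)/2 - 3*cos(2*z)/2.
Then F(pi/3) - F(0) = (sqrt(3)/4 + 3/4) - (-3/2) = sqrt(3)/4 + 9/4.

sqrt(3)/4 + 9/4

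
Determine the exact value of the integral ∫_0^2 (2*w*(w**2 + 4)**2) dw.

448/3

Let u = w**2 + 4, so du = 2*w dw. When w = 0, u = 4; when w = 2, u = 8.
The integral becomes ∫ u**2 du from 4 to 8, with antiderivative u**3/3.
Back in w: F(w) = (w**2 + 4)**3/3.
Then F(2) - F(0) = (512/3) - (64/3) = 448/3.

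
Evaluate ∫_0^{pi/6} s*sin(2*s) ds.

-pi/24 + sqrt(3)/8

Integrate by parts once (u = s, dv = sin(2*s) ds).
An antiderivative is F(s) = -s*cos(2*s)/2 + sin(2*s)/4.
Then F(pi/6) - F(0) = (-pi/24 + sqrt(3)/8) - (0) = -pi/24 + sqrt(3)/8.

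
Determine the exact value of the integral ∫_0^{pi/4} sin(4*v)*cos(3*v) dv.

Use the identity sin(4*v)cos(3*v) = [sin(7*v) + sin(v)]/2.
An antiderivative is F(v) = -cos(v)/2 - cos(7*v)/14.
Then F(pi/4) - F(0) = (-2*sqrt(2)/7) - (-4/7) = 4/7 - 2*sqrt(2)/7.

4/7 - 2*sqrt(2)/7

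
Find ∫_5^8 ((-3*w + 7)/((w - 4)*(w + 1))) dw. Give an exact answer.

Factor the denominator: w**2 - 3*w - 4 = (w + 1)(w - 4).
Partial fractions: (-3*w + 7)/((w - 4)*(w + 1)) = -2/(w + 1) - 1/(w - 4).
An antiderivative is F(w) = -log(w - 4) - 2*log(w + 1).
Then F(8) - F(5) = (-4*log(3) - 2*log(2)) - (-log(36)) = -log(9).

-log(9)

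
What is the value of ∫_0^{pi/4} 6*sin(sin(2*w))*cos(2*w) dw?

3 - 3*cos(1)

Let u = sin(2*w), so du = 2*cos(2*w) dw. When w = 0, u = 0; when w = pi/4, u = 1.
The integral becomes 3·∫ sin(u) du from 0 to 1, with antiderivative -3*cos(u).
Back in w: F(w) = -3*cos(sin(2*w)).
Then F(pi/4) - F(0) = (-3*cos(1)) - (-3) = 3 - 3*cos(1).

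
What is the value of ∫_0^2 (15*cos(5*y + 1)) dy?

3*sin(11) - 3*sin(1)

Let u = 5*y + 1, so du = 5 dy. When y = 0, u = 1; when y = 2, u = 11.
The integral becomes 3·∫ cos(u) du from 1 to 11, with antiderivative 3*sin(u).
Back in y: F(y) = 3*sin(5*y + 1).
Then F(2) - F(0) = (3*sin(11)) - (3*sin(1)) = 3*sin(11) - 3*sin(1).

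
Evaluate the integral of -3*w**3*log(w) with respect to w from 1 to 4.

765/16 - 384*log(2)

Integrate by parts once (u = ln w, dv = -3*w**3 dw).
An antiderivative is F(w) = -3*w**4*(4*log(w) - 1)/16.
Then F(4) - F(1) = (48 - 384*log(2)) - (3/16) = 765/16 - 384*log(2).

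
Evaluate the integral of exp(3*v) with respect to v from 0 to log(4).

21

Let u = exp(v), so du = exp(v) dv. When v = 0, u = 1; when v = log(4), u = 4.
The integral becomes ∫ u**2 du from 1 to 4, with antiderivative u**3/3.
Back in v: F(v) = exp(3*v)/3.
Then F(log(4)) - F(0) = (64/3) - (1/3) = 21.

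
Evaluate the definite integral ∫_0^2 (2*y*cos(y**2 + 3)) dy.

Let u = y**2 + 3, so du = 2*y dy. When y = 0, u = 3; when y = 2, u = 7.
The integral becomes ∫ cos(u) du from 3 to 7, with antiderivative sin(u).
Back in y: F(y) = sin(y**2 + 3).
Then F(2) - F(0) = (sin(7)) - (sin(3)) = -sin(3) + sin(7).

-sin(3) + sin(7)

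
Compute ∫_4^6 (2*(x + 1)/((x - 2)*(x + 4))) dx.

Factor the denominator: x**2 + 2*x - 8 = (x + 4)(x - 2).
Partial fractions: 2*(x + 1)/((x - 2)*(x + 4)) = 1/(x + 4) + 1/(x - 2).
An antiderivative is F(x) = log(x - 2) + log(x + 4).
Then F(6) - F(4) = (log(40)) - (log(16)) = log(5/2).

log(5/2)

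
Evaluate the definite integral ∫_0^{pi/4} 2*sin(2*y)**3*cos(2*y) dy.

Let u = sin(2*y), so du = 2*cos(2*y) dy. When y = 0, u = 0; when y = pi/4, u = 1.
The integral becomes ∫ u**3 du from 0 to 1, with antiderivative u**4/4.
Back in y: F(y) = sin(2*y)**4/4.
Then F(pi/4) - F(0) = (1/4) - (0) = 1/4.

1/4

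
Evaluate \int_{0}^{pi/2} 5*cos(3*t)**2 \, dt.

Use the identity cos^2(3*t) = (1 + cos(6*t))/2.
An antiderivative is F(t) = 5*t/2 + 5*sin(6*t)/12.
Then F(pi/2) - F(0) = (5*pi/4) - (0) = 5*pi/4.

5*pi/4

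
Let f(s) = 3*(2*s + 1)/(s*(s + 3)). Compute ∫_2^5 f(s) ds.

-4*log(5) + 14*log(2)

Factor the denominator: s**2 + 3*s = (s + 3)s.
Partial fractions: 3*(2*s + 1)/(s*(s + 3)) = 5/(s + 3) + 1/s.
An antiderivative is F(s) = log(s) + 5*log(s + 3).
Then F(5) - F(2) = (log(5) + 15*log(2)) - (log(2) + 5*log(5)) = -4*log(5) + 14*log(2).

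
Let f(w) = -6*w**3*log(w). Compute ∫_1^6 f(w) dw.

Integrate by parts once (u = ln w, dv = -6*w**3 dw).
An antiderivative is F(w) = -3*w**4*(4*log(w) - 1)/8.
Then F(6) - F(1) = (-1944*log(3) - 1944*log(2) + 486) - (3/8) = -1944*log(3) - 1944*log(2) + 3885/8.

-1944*log(3) - 1944*log(2) + 3885/8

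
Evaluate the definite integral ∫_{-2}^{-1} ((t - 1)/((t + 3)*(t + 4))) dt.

-9*log(2) + 5*log(3)

Factor the denominator: t**2 + 7*t + 12 = (t + 4)(t + 3).
Partial fractions: (t - 1)/((t + 3)*(t + 4)) = 5/(t + 4) - 4/(t + 3).
An antiderivative is F(t) = -4*log(t + 3) + 5*log(t + 4).
Then F(-1) - F(-2) = (-4*log(2) + 5*log(3)) - (log(32)) = -9*log(2) + 5*log(3).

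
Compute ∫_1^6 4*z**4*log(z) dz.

Integrate by parts once (u = ln z, dv = 4*z**4 dz).
An antiderivative is F(z) = 4*z**5*(5*log(z) - 1)/25.
Then F(6) - F(1) = (-31104/25 + 31104*log(6)/5) - (-4/25) = -1244 + 31104*log(6)/5.

-1244 + 31104*log(6)/5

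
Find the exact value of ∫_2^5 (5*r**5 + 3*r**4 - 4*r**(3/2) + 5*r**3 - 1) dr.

By the power rule, an antiderivative is F(r) = 5*r**6/6 - 8*r**(5/2)/5 + 3*r**5/5 + 5*r**4/4 - r.
Then F(5) - F(2) = (188065/12 - 40*sqrt(5)) - (1358/15 - 32*sqrt(2)/5) = -40*sqrt(5) + 32*sqrt(2)/5 + 311631/20.

-40*sqrt(5) + 32*sqrt(2)/5 + 311631/20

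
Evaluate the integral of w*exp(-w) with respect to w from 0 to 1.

Integrate by parts once (u = w, dv = exp(-w) dw).
An antiderivative is F(w) = (-w - 1)*exp(-w).
Then F(1) - F(0) = (-2*exp(-1)) - (-1) = 1 - 2*exp(-1).

1 - 2*exp(-1)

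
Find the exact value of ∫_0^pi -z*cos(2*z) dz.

Integrate by parts once (u = z, dv = -cos(2*z) dz).
An antiderivative is F(z) = -z*sin(2*z)/2 - cos(2*z)/4.
Then F(pi) - F(0) = (-1/4) - (-1/4) = 0.

0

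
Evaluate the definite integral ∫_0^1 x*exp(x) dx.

1

Integrate by parts once (u = x, dv = exp(x) dx).
An antiderivative is F(x) = (x - 1)*exp(x).
Then F(1) - F(0) = (0) - (-1) = 1.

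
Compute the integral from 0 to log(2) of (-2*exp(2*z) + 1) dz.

An antiderivative is F(z) = -exp(2*z) + z.
Then F(log(2)) - F(0) = (-4 + log(2)) - (-1) = -3 + log(2).

-3 + log(2)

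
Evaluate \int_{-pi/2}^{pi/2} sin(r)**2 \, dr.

Use the identity sin^2(r) = (1 - cos(2*r))/2.
An antiderivative is F(r) = r/2 - sin(2*r)/4.
Then F(pi/2) - F(-pi/2) = (pi/4) - (-pi/4) = pi/2.

pi/2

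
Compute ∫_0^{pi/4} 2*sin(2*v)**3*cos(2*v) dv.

1/4

Let u = sin(2*v), so du = 2*cos(2*v) dv. When v = 0, u = 0; when v = pi/4, u = 1.
The integral becomes ∫ u**3 du from 0 to 1, with antiderivative u**4/4.
Back in v: F(v) = sin(2*v)**4/4.
Then F(pi/4) - F(0) = (1/4) - (0) = 1/4.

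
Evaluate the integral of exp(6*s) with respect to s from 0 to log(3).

Let u = exp(s), so du = exp(s) ds. When s = 0, u = 1; when s = log(3), u = 3.
The integral becomes ∫ u**5 du from 1 to 3, with antiderivative u**6/6.
Back in s: F(s) = exp(6*s)/6.
Then F(log(3)) - F(0) = (243/2) - (1/6) = 364/3.

364/3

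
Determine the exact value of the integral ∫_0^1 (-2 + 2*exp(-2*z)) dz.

An antiderivative is F(z) = -2*z - exp(-2*z).
Then F(1) - F(0) = (-2 - exp(-2)) - (-1) = -1 - exp(-2).

-1 - exp(-2)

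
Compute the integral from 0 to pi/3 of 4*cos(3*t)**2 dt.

Use the identity cos^2(3*t) = (1 + cos(6*t))/2.
An antiderivative is F(t) = 2*t + sin(6*t)/3.
Then F(pi/3) - F(0) = (2*pi/3) - (0) = 2*pi/3.

2*pi/3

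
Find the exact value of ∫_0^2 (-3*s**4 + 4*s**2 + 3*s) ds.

By the power rule, an antiderivative is F(s) = -3*s**5/5 + 4*s**3/3 + 3*s**2/2.
Then F(2) - F(0) = (-38/15) - (0) = -38/15.

-38/15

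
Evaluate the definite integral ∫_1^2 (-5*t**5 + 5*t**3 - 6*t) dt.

By the power rule, an antiderivative is F(t) = -5*t**6/6 + 5*t**4/4 - 3*t**2.
Then F(2) - F(1) = (-136/3) - (-31/12) = -171/4.

-171/4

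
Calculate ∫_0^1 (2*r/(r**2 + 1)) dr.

Let u = r**2 + 1, so du = 2*r dr. When r = 0, u = 1; when r = 1, u = 2.
The integral becomes ∫ 1/u du from 1 to 2, with antiderivative log(u).
Back in r: F(r) = log(r**2 + 1).
Then F(1) - F(0) = (log(2)) - (0) = log(2).

log(2)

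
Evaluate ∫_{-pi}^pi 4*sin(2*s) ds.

0

An antiderivative is F(s) = -2*cos(2*s).
Then F(pi) - F(-pi) = (-2) - (-2) = 0.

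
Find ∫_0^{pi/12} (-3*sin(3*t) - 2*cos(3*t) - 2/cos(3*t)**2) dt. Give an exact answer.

An antiderivative is F(t) = -2*sin(3*t)/3 + cos(3*t) - 2*tan(3*t)/3.
Then F(pi/12) - F(0) = (-2/3 + sqrt(2)/6) - (1) = -5/3 + sqrt(2)/6.

-5/3 + sqrt(2)/6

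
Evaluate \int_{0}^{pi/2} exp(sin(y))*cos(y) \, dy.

-1 + E

Let u = sin(y), so du = cos(y) dy. When y = 0, u = 0; when y = pi/2, u = 1.
The integral becomes ∫ exp(u) du from 0 to 1, with antiderivative exp(u).
Back in y: F(y) = exp(sin(y)).
Then F(pi/2) - F(0) = (E) - (1) = -1 + E.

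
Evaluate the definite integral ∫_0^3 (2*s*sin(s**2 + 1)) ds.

Let u = s**2 + 1, so du = 2*s ds. When s = 0, u = 1; when s = 3, u = 10.
The integral becomes ∫ sin(u) du from 1 to 10, with antiderivative -cos(u).
Back in s: F(s) = -cos(s**2 + 1).
Then F(3) - F(0) = (-cos(10)) - (-cos(1)) = cos(1) - cos(10).

cos(1) - cos(10)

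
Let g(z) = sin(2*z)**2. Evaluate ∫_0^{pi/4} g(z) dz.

pi/8

Use the identity sin^2(2*z) = (1 - cos(4*z))/2.
An antiderivative is F(z) = z/2 - sin(4*z)/8.
Then F(pi/4) - F(0) = (pi/8) - (0) = pi/8.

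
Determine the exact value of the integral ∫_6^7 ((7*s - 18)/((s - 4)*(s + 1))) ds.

-5*log(7) + 2*log(3) + 13*log(2)

Factor the denominator: s**2 - 3*s - 4 = (s + 1)(s - 4).
Partial fractions: (7*s - 18)/((s - 4)*(s + 1)) = 5/(s + 1) + 2/(s - 4).
An antiderivative is F(s) = 2*log(s - 4) + 5*log(s + 1).
Then F(7) - F(6) = (2*log(3) + 15*log(2)) - (2*log(2) + 5*log(7)) = -5*log(7) + 2*log(3) + 13*log(2).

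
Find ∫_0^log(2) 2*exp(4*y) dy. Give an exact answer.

15/2

Let u = exp(y), so du = exp(y) dy. When y = 0, u = 1; when y = log(2), u = 2.
The integral becomes 2·∫ u**3 du from 1 to 2, with antiderivative u**4/2.
Back in y: F(y) = exp(4*y)/2.
Then F(log(2)) - F(0) = (8) - (1/2) = 15/2.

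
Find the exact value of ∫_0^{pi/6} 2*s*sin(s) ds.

Integrate by parts once (u = s, dv = 2*sin(s) ds).
An antiderivative is F(s) = -2*s*cos(s) + 2*sin(s).
Then F(pi/6) - F(0) = (-sqrt(3)*pi/6 + 1) - (0) = -sqrt(3)*pi/6 + 1.

-sqrt(3)*pi/6 + 1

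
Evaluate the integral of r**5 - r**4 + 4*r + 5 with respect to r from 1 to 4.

5229/10

By the power rule, an antiderivative is F(r) = r**6/6 - r**5/5 + 2*r**2 + 5*r.
Then F(4) - F(1) = (7948/15) - (209/30) = 5229/10.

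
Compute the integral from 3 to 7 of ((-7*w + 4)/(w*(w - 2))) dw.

Factor the denominator: w**2 - 2*w = w(w - 2).
Partial fractions: (-7*w + 4)/(w*(w - 2)) = -2/w - 5/(w - 2).
An antiderivative is F(w) = -2*log(w) - 5*log(w - 2).
Then F(7) - F(3) = (-5*log(5) - 2*log(7)) - (-log(9)) = -5*log(5) - 2*log(7) + 2*log(3).

-5*log(5) - 2*log(7) + 2*log(3)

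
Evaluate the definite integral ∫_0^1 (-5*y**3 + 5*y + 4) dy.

By the power rule, an antiderivative is F(y) = -5*y**4/4 + 5*y**2/2 + 4*y.
Then F(1) - F(0) = (21/4) - (0) = 21/4.

21/4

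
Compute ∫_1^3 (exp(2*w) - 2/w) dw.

An antiderivative is F(w) = exp(2*w)/2 - 2*log(w).
Then F(3) - F(1) = (-log(9) + exp(6)/2) - (exp(2)/2) = -exp(2)/2 - log(9) + exp(6)/2.

-exp(2)/2 - log(9) + exp(6)/2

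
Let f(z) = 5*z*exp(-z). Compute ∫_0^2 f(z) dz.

Integrate by parts once (u = z, dv = 5*exp(-z) dz).
An antiderivative is F(z) = (-5*z - 5)*exp(-z).
Then F(2) - F(0) = (-15*exp(-2)) - (-5) = 5 - 15*exp(-2).

5 - 15*exp(-2)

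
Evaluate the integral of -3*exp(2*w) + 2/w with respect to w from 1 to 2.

-3*exp(4)/2 + log(4) + 3*exp(2)/2

An antiderivative is F(w) = -3*exp(2*w)/2 + 2*log(w).
Then F(2) - F(1) = (-3*exp(4)/2 + log(4)) - (-3*exp(2)/2) = -3*exp(4)/2 + log(4) + 3*exp(2)/2.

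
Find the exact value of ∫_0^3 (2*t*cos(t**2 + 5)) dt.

Let u = t**2 + 5, so du = 2*t dt. When t = 0, u = 5; when t = 3, u = 14.
The integral becomes ∫ cos(u) du from 5 to 14, with antiderivative sin(u).
Back in t: F(t) = sin(t**2 + 5).
Then F(3) - F(0) = (sin(14)) - (sin(5)) = -sin(5) + sin(14).

-sin(5) + sin(14)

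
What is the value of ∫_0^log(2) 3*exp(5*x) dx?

93/5

Let u = exp(x), so du = exp(x) dx. When x = 0, u = 1; when x = log(2), u = 2.
The integral becomes 3·∫ u**4 du from 1 to 2, with antiderivative 3*u**5/5.
Back in x: F(x) = 3*exp(5*x)/5.
Then F(log(2)) - F(0) = (96/5) - (3/5) = 93/5.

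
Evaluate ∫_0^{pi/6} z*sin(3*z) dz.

Integrate by parts once (u = z, dv = sin(3*z) dz).
An antiderivative is F(z) = -z*cos(3*z)/3 + sin(3*z)/9.
Then F(pi/6) - F(0) = (1/9) - (0) = 1/9.

1/9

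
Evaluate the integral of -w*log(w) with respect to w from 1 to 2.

Integrate by parts once (u = ln w, dv = -w dw).
An antiderivative is F(w) = -w**2*(2*log(w) - 1)/4.
Then F(2) - F(1) = (1 - log(4)) - (1/4) = 3/4 - log(4).

3/4 - log(4)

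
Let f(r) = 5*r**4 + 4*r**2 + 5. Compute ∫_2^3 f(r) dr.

724/3

By the power rule, an antiderivative is F(r) = r**5 + 4*r**3/3 + 5*r.
Then F(3) - F(2) = (294) - (158/3) = 724/3.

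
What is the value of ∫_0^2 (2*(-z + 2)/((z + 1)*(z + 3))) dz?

-5*log(5) + 8*log(3)

Factor the denominator: z**2 + 4*z + 3 = (z + 3)(z + 1).
Partial fractions: 2*(-z + 2)/((z + 1)*(z + 3)) = -5/(z + 3) + 3/(z + 1).
An antiderivative is F(z) = 3*log(z + 1) - 5*log(z + 3).
Then F(2) - F(0) = (-5*log(5) + 3*log(3)) - (-5*log(3)) = -5*log(5) + 8*log(3).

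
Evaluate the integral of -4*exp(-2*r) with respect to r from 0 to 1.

An antiderivative is F(r) = 2*exp(-2*r).
Then F(1) - F(0) = (2*exp(-2)) - (2) = -2 + 2*exp(-2).

-2 + 2*exp(-2)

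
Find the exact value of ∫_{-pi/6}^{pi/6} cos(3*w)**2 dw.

pi/6

Use the identity cos^2(3*w) = (1 + cos(6*w))/2.
An antiderivative is F(w) = w/2 + sin(6*w)/12.
Then F(pi/6) - F(-pi/6) = (pi/12) - (-pi/12) = pi/6.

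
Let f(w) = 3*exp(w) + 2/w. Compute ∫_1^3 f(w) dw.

-3*exp(1) + log(9) + 3*exp(3)

An antiderivative is F(w) = 3*exp(w) + 2*log(w).
Then F(3) - F(1) = (log(9) + 3*exp(3)) - (3*exp(1)) = -3*exp(1) + log(9) + 3*exp(3).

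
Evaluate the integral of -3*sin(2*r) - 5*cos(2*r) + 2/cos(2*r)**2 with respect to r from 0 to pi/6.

An antiderivative is F(r) = -5*sin(2*r)/2 + 3*cos(2*r)/2 + tan(2*r).
Then F(pi/6) - F(0) = (3/4 - sqrt(3)/4) - (3/2) = -3/4 - sqrt(3)/4.

-3/4 - sqrt(3)/4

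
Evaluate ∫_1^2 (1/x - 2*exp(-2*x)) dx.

-exp(-2) + exp(-4) + log(2)

An antiderivative is F(x) = log(x) + exp(-2*x).
Then F(2) - F(1) = (exp(-4) + log(2)) - (exp(-2)) = -exp(-2) + exp(-4) + log(2).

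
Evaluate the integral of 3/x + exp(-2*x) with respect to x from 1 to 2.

An antiderivative is F(x) = 3*log(x) - exp(-2*x)/2.
Then F(2) - F(1) = (-exp(-4)/2 + 3*log(2)) - (-exp(-2)/2) = (-1 + exp(2) + 6*exp(4)*log(2))*exp(-4)/2.

(-1 + exp(2) + 6*exp(4)*log(2))*exp(-4)/2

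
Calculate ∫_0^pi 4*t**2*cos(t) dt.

Integrate by parts twice (u = t^2, dv = 4*cos(t) dt).
An antiderivative is F(t) = 4*t**2*sin(t) + 8*t*cos(t) - 8*sin(t).
Then F(pi) - F(0) = (-8*pi) - (0) = -8*pi.

-8*pi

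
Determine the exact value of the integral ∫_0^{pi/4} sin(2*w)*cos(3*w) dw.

Use the identity sin(2*w)cos(3*w) = [sin(5*w) + sin(-w)]/2.
An antiderivative is F(w) = cos(w)/2 - cos(5*w)/10.
Then F(pi/4) - F(0) = (3*sqrt(2)/10) - (2/5) = -2/5 + 3*sqrt(2)/10.

-2/5 + 3*sqrt(2)/10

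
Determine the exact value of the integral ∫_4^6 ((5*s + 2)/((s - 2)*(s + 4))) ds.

-4*log(2) + 3*log(5)

Factor the denominator: s**2 + 2*s - 8 = (s + 4)(s - 2).
Partial fractions: (5*s + 2)/((s - 2)*(s + 4)) = 3/(s + 4) + 2/(s - 2).
An antiderivative is F(s) = 2*log(s - 2) + 3*log(s + 4).
Then F(6) - F(4) = (3*log(5) + 7*log(2)) - (11*log(2)) = -4*log(2) + 3*log(5).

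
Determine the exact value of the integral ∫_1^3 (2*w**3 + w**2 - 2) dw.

134/3

By the power rule, an antiderivative is F(w) = w**4/2 + w**3/3 - 2*w.
Then F(3) - F(1) = (87/2) - (-7/6) = 134/3.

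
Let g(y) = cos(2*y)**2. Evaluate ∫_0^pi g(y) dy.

pi/2

Use the identity cos^2(2*y) = (1 + cos(4*y))/2.
An antiderivative is F(y) = y/2 + sin(4*y)/8.
Then F(pi) - F(0) = (pi/2) - (0) = pi/2.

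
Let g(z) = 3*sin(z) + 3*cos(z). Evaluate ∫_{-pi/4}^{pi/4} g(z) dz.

3*sqrt(2)

An antiderivative is F(z) = 3*sin(z) - 3*cos(z).
Then F(pi/4) - F(-pi/4) = (0) - (-3*sqrt(2)) = 3*sqrt(2).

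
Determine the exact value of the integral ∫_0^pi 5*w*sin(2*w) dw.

Integrate by parts once (u = w, dv = 5*sin(2*w) dw).
An antiderivative is F(w) = -5*w*cos(2*w)/2 + 5*sin(2*w)/4.
Then F(pi) - F(0) = (-5*pi/2) - (0) = -5*pi/2.

-5*pi/2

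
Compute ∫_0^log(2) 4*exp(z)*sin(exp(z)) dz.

Let u = exp(z), so du = exp(z) dz. When z = 0, u = 1; when z = log(2), u = 2.
The integral becomes 4·∫ sin(u) du from 1 to 2, with antiderivative -4*cos(u).
Back in z: F(z) = -4*cos(exp(z)).
Then F(log(2)) - F(0) = (-4*cos(2)) - (-4*cos(1)) = -4*cos(2) + 4*cos(1).

-4*cos(2) + 4*cos(1)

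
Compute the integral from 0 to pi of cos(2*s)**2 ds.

pi/2

Use the identity cos^2(2*s) = (1 + cos(4*s))/2.
An antiderivative is F(s) = s/2 + sin(4*s)/8.
Then F(pi) - F(0) = (pi/2) - (0) = pi/2.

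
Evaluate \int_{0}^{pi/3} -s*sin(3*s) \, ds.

Integrate by parts once (u = s, dv = -sin(3*s) ds).
An antiderivative is F(s) = s*cos(3*s)/3 - sin(3*s)/9.
Then F(pi/3) - F(0) = (-pi/9) - (0) = -pi/9.

-pi/9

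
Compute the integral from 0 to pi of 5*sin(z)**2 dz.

Use the identity sin^2(z) = (1 - cos(2*z))/2.
An antiderivative is F(z) = 5*z/2 - 5*sin(2*z)/4.
Then F(pi) - F(0) = (5*pi/2) - (0) = 5*pi/2.

5*pi/2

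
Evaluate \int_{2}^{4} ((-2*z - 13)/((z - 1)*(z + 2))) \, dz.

Factor the denominator: z**2 + z - 2 = (z + 2)(z - 1).
Partial fractions: (-2*z - 13)/((z - 1)*(z + 2)) = 3/(z + 2) - 5/(z - 1).
An antiderivative is F(z) = -5*log(z - 1) + 3*log(z + 2).
Then F(4) - F(2) = (log(8/9)) - (log(64)) = -log(72).

-log(72)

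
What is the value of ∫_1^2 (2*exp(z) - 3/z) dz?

An antiderivative is F(z) = 2*exp(z) - 3*log(z).
Then F(2) - F(1) = (-log(8) + 2*exp(2)) - (2*exp(1)) = -2*exp(1) - log(8) + 2*exp(2).

-2*exp(1) - log(8) + 2*exp(2)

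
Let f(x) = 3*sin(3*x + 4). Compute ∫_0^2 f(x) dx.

cos(4) - cos(10)

Let u = 3*x + 4, so du = 3 dx. When x = 0, u = 4; when x = 2, u = 10.
The integral becomes ∫ sin(u) du from 4 to 10, with antiderivative -cos(u).
Back in x: F(x) = -cos(3*x + 4).
Then F(2) - F(0) = (-cos(10)) - (-cos(4)) = cos(4) - cos(10).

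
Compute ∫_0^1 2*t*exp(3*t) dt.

Integrate by parts once (u = t, dv = 2*exp(3*t) dt).
An antiderivative is F(t) = (6*t - 2)*exp(3*t)/9.
Then F(1) - F(0) = (4*exp(3)/9) - (-2/9) = 2/9 + 4*exp(3)/9.

2/9 + 4*exp(3)/9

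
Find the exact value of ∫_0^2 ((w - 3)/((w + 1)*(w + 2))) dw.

log(32/81)

Factor the denominator: w**2 + 3*w + 2 = (w + 2)(w + 1).
Partial fractions: (w - 3)/((w + 1)*(w + 2)) = 5/(w + 2) - 4/(w + 1).
An antiderivative is F(w) = -4*log(w + 1) + 5*log(w + 2).
Then F(2) - F(0) = (-4*log(3) + 10*log(2)) - (log(32)) = log(32/81).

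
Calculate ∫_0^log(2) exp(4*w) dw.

15/4

Let u = exp(w), so du = exp(w) dw. When w = 0, u = 1; when w = log(2), u = 2.
The integral becomes ∫ u**3 du from 1 to 2, with antiderivative u**4/4.
Back in w: F(w) = exp(4*w)/4.
Then F(log(2)) - F(0) = (4) - (1/4) = 15/4.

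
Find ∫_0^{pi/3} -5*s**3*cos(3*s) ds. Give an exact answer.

Integrate by parts 3 times (u = s^3, dv = -5*cos(3*s) ds).
An antiderivative is F(s) = -5*s**3*sin(3*s)/3 - 5*s**2*cos(3*s)/3 + 10*s*sin(3*s)/9 + 10*cos(3*s)/27.
Then F(pi/3) - F(0) = (-10/27 + 5*pi**2/27) - (10/27) = -20/27 + 5*pi**2/27.

-20/27 + 5*pi**2/27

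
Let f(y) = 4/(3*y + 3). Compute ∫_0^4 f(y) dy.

An antiderivative is F(y) = 4*log(3*y + 3)/3.
Then F(4) - F(0) = (4*log(15)/3) - (4*log(3)/3) = 4*log(5)/3.

4*log(5)/3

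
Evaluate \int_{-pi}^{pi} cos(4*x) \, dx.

0

An antiderivative is F(x) = sin(4*x)/4.
Then F(pi) - F(-pi) = (0) - (0) = 0.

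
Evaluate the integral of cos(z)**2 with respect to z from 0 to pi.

Use the identity cos^2(z) = (1 + cos(2*z))/2.
An antiderivative is F(z) = z/2 + sin(2*z)/4.
Then F(pi) - F(0) = (pi/2) - (0) = pi/2.

pi/2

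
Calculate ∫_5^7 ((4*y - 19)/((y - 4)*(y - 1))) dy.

log(81/32)

Factor the denominator: y**2 - 5*y + 4 = (y - 1)(y - 4).
Partial fractions: (4*y - 19)/((y - 4)*(y - 1)) = 5/(y - 1) - 1/(y - 4).
An antiderivative is F(y) = -log(y - 4) + 5*log(y - 1).
Then F(7) - F(5) = (5*log(2) + 4*log(3)) - (10*log(2)) = log(81/32).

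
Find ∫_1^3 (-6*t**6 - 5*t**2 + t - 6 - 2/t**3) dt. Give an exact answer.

-121334/63

By the power rule, an antiderivative is F(t) = -6*t**7/7 - 5*t**3/3 + t**2/2 - 6*t + t**(-2).
Then F(3) - F(1) = (-243553/126) - (-295/42) = -121334/63.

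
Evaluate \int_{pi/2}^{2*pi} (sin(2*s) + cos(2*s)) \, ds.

-1

An antiderivative is F(s) = sin(2*s)/2 - cos(2*s)/2.
Then F(2*pi) - F(pi/2) = (-1/2) - (1/2) = -1.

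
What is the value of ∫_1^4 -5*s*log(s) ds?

75/4 - 80*log(2)

Integrate by parts once (u = ln s, dv = -5*s ds).
An antiderivative is F(s) = -5*s**2*(2*log(s) - 1)/4.
Then F(4) - F(1) = (20 - 80*log(2)) - (5/4) = 75/4 - 80*log(2).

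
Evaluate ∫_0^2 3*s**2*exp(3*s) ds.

-2/9 + 26*exp(6)/9

Integrate by parts twice (u = s^2, dv = 3*exp(3*s) ds).
An antiderivative is F(s) = (9*s**2 - 6*s + 2)*exp(3*s)/9.
Then F(2) - F(0) = (26*exp(6)/9) - (2/9) = -2/9 + 26*exp(6)/9.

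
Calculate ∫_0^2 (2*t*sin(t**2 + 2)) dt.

-cos(6) + cos(2)

Let u = t**2 + 2, so du = 2*t dt. When t = 0, u = 2; when t = 2, u = 6.
The integral becomes ∫ sin(u) du from 2 to 6, with antiderivative -cos(u).
Back in t: F(t) = -cos(t**2 + 2).
Then F(2) - F(0) = (-cos(6)) - (-cos(2)) = -cos(6) + cos(2).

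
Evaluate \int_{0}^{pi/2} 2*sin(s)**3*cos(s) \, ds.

1/2

Let u = sin(s), so du = cos(s) ds. When s = 0, u = 0; when s = pi/2, u = 1.
The integral becomes 2·∫ u**3 du from 0 to 1, with antiderivative u**4/2.
Back in s: F(s) = sin(s)**4/2.
Then F(pi/2) - F(0) = (1/2) - (0) = 1/2.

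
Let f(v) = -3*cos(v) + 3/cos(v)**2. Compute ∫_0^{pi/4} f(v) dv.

3 - 3*sqrt(2)/2

An antiderivative is F(v) = -3*sin(v) + 3*tan(v).
Then F(pi/4) - F(0) = (3 - 3*sqrt(2)/2) - (0) = 3 - 3*sqrt(2)/2.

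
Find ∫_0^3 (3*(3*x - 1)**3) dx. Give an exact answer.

4095/4

Let u = 3*x - 1, so du = 3 dx. When x = 0, u = -1; when x = 3, u = 8.
The integral becomes ∫ u**3 du from -1 to 8, with antiderivative u**4/4.
Back in x: F(x) = (3*x - 1)**4/4.
Then F(3) - F(0) = (1024) - (1/4) = 4095/4.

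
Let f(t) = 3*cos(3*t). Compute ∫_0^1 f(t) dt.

Let u = 3*t, so du = 3 dt. When t = 0, u = 0; when t = 1, u = 3.
The integral becomes ∫ cos(u) du from 0 to 3, with antiderivative sin(u).
Back in t: F(t) = sin(3*t).
Then F(1) - F(0) = (sin(3)) - (0) = sin(3).

sin(3)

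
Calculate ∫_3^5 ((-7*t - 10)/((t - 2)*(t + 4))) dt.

-10*log(3) + 3*log(7)

Factor the denominator: t**2 + 2*t - 8 = (t + 4)(t - 2).
Partial fractions: (-7*t - 10)/((t - 2)*(t + 4)) = -3/(t + 4) - 4/(t - 2).
An antiderivative is F(t) = -4*log(t - 2) - 3*log(t + 4).
Then F(5) - F(3) = (-10*log(3)) - (-3*log(7)) = -10*log(3) + 3*log(7).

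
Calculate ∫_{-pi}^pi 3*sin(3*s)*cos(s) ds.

Use the identity sin(3*s)cos(s) = [sin(4*s) + sin(2*s)]/2.
An antiderivative is F(s) = -3*cos(2*s)/4 - 3*cos(4*s)/8.
Then F(pi) - F(-pi) = (-9/8) - (-9/8) = 0.

0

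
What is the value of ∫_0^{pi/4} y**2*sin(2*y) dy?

-1/4 + pi/8

Integrate by parts twice (u = y^2, dv = sin(2*y) dy).
An antiderivative is F(y) = -y**2*cos(2*y)/2 + y*sin(2*y)/2 + cos(2*y)/4.
Then F(pi/4) - F(0) = (pi/8) - (1/4) = -1/4 + pi/8.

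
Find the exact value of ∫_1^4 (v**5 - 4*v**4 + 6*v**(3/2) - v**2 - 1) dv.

-171/2

By the power rule, an antiderivative is F(v) = v**6/6 + 12*v**(5/2)/5 - 4*v**5/5 - v**3/3 - v.
Then F(4) - F(1) = (-1276/15) - (13/30) = -171/2.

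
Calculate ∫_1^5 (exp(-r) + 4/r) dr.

-exp(-5) + exp(-1) + 4*log(5)

An antiderivative is F(r) = 4*log(r) - exp(-r).
Then F(5) - F(1) = (-exp(-5) + 4*log(5)) - (-exp(-1)) = -exp(-5) + exp(-1) + 4*log(5).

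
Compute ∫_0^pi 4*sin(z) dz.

8

An antiderivative is F(z) = -4*cos(z).
Then F(pi) - F(0) = (4) - (-4) = 8.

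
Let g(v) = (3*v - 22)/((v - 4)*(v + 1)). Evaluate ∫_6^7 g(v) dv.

-5*log(7) - 2*log(3) + 17*log(2)

Factor the denominator: v**2 - 3*v - 4 = (v + 1)(v - 4).
Partial fractions: (3*v - 22)/((v - 4)*(v + 1)) = 5/(v + 1) - 2/(v - 4).
An antiderivative is F(v) = -2*log(v - 4) + 5*log(v + 1).
Then F(7) - F(6) = (-2*log(3) + 15*log(2)) - (-2*log(2) + 5*log(7)) = -5*log(7) - 2*log(3) + 17*log(2).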